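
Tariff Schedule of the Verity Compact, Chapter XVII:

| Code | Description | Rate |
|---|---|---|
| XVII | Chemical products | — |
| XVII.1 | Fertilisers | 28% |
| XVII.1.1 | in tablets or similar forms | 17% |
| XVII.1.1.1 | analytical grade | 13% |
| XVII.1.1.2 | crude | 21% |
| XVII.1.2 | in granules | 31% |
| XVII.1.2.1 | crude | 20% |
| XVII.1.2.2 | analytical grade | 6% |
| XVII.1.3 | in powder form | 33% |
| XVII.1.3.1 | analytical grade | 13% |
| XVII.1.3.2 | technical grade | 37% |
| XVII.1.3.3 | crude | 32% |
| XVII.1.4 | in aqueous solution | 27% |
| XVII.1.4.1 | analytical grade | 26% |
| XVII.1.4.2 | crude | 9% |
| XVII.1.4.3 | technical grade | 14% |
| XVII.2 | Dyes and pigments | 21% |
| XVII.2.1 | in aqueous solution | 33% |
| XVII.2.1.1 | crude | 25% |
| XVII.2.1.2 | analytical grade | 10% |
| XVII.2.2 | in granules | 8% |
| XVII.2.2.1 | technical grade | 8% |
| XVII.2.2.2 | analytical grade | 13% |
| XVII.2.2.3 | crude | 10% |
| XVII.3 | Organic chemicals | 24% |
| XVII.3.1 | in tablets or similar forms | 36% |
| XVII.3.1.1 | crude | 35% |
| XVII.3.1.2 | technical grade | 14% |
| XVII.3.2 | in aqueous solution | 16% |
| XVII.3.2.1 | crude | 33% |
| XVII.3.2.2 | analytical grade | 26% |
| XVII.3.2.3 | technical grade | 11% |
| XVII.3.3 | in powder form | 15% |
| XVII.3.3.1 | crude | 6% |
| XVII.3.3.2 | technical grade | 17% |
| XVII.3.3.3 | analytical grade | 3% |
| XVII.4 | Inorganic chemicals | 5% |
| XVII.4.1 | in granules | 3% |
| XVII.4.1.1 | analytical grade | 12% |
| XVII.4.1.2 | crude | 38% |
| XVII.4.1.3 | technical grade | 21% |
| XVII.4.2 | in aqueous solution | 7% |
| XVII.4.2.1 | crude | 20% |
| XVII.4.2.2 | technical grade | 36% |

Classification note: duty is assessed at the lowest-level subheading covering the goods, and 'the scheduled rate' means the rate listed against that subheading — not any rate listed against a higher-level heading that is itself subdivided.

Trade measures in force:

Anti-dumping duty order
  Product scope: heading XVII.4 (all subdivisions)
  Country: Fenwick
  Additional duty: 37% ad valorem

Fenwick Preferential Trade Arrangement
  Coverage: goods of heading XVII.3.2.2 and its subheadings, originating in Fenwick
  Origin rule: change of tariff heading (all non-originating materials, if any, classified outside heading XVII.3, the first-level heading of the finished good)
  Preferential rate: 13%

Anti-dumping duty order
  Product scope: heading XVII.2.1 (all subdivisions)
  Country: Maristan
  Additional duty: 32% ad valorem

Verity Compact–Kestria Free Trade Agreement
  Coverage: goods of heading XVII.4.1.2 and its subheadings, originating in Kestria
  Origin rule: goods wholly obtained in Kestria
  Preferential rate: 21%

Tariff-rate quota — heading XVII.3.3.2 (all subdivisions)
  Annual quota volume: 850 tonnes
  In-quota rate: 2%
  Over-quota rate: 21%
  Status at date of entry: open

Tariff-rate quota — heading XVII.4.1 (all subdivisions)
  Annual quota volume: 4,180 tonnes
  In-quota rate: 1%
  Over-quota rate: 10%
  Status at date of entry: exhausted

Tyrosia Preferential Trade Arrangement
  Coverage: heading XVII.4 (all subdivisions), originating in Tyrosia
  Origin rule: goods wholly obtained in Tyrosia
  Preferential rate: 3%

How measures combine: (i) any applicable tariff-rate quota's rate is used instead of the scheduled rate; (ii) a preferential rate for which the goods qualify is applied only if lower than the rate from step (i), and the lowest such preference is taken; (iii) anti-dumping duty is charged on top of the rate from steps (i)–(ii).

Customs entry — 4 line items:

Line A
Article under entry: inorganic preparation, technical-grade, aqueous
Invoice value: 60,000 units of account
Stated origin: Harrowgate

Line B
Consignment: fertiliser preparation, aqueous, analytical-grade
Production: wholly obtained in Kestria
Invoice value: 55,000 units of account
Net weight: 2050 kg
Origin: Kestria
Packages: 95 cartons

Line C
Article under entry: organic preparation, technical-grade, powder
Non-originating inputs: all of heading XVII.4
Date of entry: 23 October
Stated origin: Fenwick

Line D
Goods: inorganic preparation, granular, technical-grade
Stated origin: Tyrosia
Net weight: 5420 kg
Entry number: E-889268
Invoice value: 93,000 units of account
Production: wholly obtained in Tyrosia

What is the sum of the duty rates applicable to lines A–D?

67%

Line A: inorganic → XVII.4; aqueous → XVII.4.2; technical-grade → XVII.4.2.2. Scheduled 36%. No special measure applies. → 36%.
Line B: fertiliser → XVII.1; aqueous → XVII.1.4; analytical-grade → XVII.1.4.1. Scheduled 26%. Kestria agreement on XVII.4.1.2: XVII.1.4.1 not covered. → 26%.
Line C: organic → XVII.3; powder → XVII.3.3; technical-grade → XVII.3.3.2. Scheduled 17%. quota on XVII.3.3.2 open → in-quota 2%; Fenwick agreement on XVII.3.2.2: XVII.3.3.2 not covered. → 2%.
Line D: inorganic → XVII.4; granular → XVII.4.1; technical-grade → XVII.4.1.3. Scheduled 21%. quota on XVII.4.1 exhausted → over-quota 10%; Tyrosia agreement on XVII.4: wholly obtained → 3% available; preferential 3%. → 3%.
Sum: 36% + 26% + 2% + 3% = 67%.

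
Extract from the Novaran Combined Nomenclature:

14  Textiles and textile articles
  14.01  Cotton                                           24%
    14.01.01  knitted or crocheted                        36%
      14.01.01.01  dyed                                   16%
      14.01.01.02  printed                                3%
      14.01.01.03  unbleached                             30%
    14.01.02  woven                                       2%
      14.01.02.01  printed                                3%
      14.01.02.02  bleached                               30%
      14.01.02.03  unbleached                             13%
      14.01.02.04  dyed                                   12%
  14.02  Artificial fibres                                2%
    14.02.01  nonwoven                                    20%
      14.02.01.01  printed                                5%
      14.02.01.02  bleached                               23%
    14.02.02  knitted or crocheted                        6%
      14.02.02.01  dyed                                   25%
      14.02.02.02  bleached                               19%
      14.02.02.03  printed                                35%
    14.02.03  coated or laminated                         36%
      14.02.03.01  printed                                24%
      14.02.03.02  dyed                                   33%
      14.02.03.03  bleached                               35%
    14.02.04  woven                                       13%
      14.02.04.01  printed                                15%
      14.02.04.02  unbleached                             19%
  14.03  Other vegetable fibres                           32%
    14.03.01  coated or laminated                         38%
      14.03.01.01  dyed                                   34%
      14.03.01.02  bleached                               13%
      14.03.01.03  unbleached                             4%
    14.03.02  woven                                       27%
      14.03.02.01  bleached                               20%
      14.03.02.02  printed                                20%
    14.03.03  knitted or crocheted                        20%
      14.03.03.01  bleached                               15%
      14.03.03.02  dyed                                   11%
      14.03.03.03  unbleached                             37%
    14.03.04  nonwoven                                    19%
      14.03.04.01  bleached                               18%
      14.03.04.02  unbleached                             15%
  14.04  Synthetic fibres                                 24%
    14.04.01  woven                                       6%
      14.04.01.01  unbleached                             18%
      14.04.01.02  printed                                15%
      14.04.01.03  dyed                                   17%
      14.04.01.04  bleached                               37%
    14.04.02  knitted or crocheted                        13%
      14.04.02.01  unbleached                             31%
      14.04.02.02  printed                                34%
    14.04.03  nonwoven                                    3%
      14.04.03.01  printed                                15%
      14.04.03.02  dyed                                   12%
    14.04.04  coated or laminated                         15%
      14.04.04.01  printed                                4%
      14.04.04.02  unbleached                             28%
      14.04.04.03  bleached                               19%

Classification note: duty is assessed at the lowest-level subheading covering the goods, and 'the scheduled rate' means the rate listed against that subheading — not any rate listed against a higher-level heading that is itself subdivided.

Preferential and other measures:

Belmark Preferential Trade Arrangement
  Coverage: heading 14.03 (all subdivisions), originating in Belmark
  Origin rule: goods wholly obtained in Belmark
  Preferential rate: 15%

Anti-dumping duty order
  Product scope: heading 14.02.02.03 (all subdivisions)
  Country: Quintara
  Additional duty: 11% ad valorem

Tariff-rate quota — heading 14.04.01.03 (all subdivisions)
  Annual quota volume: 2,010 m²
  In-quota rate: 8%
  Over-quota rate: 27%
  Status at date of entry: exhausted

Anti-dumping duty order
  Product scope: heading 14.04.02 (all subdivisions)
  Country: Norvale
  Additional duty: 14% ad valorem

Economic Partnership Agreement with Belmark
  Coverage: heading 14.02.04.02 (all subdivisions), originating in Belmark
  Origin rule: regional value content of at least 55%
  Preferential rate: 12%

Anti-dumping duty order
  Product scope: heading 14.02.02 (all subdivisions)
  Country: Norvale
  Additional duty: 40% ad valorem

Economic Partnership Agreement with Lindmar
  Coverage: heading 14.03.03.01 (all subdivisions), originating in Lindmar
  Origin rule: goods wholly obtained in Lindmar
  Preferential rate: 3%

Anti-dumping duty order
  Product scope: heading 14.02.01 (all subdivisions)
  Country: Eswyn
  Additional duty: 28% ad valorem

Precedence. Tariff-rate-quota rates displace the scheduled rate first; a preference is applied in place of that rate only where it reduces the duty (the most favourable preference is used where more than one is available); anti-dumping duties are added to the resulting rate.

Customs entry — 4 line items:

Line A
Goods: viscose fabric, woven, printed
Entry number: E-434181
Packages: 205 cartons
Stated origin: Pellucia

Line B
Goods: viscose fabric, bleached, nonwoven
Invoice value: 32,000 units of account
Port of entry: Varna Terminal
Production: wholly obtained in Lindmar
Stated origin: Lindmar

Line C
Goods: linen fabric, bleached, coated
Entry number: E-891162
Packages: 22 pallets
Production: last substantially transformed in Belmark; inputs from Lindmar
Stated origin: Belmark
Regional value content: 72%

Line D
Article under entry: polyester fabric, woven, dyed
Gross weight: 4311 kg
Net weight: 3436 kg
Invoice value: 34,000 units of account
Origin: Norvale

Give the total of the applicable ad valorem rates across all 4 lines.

Line A: viscose → 14.02; woven → 14.02.04; printed → 14.02.04.01. Scheduled 15%. No special measure applies. → 15%.
Line B: viscose → 14.02; nonwoven → 14.02.01; bleached → 14.02.01.02. Scheduled 23%. Lindmar agreement on 14.03.03.01: 14.02.01.02 not covered. → 23%.
Line C: linen → 14.03; coated → 14.03.01; bleached → 14.03.01.02. Scheduled 13%. Belmark agreement on 14.03: not wholly obtained; Belmark agreement on 14.02.04.02: 14.03.01.02 not covered. → 13%.
Line D: polyester → 14.04; woven → 14.04.01; dyed → 14.04.01.03. Scheduled 17%. quota on 14.04.01.03 exhausted → over-quota 27%. → 27%.
Sum: 15% + 23% + 13% + 27% = 78%.

78%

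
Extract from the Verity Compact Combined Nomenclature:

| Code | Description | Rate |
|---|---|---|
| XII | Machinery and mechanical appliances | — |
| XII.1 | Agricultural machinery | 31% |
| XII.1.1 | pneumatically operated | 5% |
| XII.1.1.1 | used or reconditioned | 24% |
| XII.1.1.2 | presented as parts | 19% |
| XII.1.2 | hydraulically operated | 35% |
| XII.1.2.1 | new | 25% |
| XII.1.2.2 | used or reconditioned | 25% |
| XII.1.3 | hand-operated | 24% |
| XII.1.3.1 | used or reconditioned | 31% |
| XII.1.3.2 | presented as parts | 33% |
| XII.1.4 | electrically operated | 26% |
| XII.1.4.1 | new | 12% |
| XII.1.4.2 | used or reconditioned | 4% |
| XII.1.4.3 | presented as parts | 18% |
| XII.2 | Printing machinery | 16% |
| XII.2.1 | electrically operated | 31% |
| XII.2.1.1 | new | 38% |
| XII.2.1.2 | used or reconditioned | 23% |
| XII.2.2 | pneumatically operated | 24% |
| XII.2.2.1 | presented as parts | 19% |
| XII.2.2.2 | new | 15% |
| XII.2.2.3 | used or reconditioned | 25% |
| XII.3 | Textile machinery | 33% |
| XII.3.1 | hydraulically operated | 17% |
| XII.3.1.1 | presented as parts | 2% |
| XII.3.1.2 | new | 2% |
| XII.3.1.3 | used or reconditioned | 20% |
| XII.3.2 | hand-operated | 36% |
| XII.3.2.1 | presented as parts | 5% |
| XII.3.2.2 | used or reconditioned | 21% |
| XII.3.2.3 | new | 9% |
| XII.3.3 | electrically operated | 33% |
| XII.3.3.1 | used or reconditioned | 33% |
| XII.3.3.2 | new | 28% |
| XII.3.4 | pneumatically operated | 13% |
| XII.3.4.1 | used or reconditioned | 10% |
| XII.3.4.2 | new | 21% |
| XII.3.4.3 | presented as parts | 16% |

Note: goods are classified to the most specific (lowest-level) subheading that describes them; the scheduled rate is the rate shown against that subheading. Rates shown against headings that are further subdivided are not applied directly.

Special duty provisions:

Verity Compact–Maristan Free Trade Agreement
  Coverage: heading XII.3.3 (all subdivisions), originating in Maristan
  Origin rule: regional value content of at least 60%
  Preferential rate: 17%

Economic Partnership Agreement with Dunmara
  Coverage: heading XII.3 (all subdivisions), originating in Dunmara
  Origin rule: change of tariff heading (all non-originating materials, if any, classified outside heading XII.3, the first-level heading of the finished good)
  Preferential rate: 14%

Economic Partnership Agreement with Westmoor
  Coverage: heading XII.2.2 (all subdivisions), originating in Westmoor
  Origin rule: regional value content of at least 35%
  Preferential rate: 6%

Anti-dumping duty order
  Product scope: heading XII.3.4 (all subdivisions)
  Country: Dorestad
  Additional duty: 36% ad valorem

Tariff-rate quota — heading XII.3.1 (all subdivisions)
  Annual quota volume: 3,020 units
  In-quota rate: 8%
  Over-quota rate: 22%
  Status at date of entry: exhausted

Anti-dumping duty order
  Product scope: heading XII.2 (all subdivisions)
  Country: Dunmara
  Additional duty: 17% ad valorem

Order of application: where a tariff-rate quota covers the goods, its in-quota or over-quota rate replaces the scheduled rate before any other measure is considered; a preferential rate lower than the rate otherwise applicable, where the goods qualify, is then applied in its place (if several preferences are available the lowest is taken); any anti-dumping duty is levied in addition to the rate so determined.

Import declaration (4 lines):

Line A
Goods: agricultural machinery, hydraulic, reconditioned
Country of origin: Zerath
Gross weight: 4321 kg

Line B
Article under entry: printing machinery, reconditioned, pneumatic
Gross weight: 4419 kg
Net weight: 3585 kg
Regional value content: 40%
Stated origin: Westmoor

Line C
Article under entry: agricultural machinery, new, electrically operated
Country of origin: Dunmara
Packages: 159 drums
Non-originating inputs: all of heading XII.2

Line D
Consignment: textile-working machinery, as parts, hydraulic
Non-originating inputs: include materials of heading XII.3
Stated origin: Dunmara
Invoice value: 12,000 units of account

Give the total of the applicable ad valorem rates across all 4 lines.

65%

Line A: agricultural → XII.1; hydraulic → XII.1.2; reconditioned → XII.1.2.2. Scheduled 25%. No special measure applies. → 25%.
Line B: printing → XII.2; pneumatic → XII.2.2; reconditioned → XII.2.2.3. Scheduled 25%. Westmoor agreement on XII.2.2: RVC ≥ 35% → 6% available; preferential 6%. → 6%.
Line C: agricultural → XII.1; electrically operated → XII.1.4; new → XII.1.4.1. Scheduled 12%. Dunmara agreement on XII.3: XII.1.4.1 not covered. → 12%.
Line D: textile-working → XII.3; hydraulic → XII.3.1; as parts → XII.3.1.1. Scheduled 2%. quota on XII.3.1 exhausted → over-quota 22%; Dunmara agreement on XII.3: CTH not met. → 22%.
Sum: 25% + 6% + 12% + 22% = 65%.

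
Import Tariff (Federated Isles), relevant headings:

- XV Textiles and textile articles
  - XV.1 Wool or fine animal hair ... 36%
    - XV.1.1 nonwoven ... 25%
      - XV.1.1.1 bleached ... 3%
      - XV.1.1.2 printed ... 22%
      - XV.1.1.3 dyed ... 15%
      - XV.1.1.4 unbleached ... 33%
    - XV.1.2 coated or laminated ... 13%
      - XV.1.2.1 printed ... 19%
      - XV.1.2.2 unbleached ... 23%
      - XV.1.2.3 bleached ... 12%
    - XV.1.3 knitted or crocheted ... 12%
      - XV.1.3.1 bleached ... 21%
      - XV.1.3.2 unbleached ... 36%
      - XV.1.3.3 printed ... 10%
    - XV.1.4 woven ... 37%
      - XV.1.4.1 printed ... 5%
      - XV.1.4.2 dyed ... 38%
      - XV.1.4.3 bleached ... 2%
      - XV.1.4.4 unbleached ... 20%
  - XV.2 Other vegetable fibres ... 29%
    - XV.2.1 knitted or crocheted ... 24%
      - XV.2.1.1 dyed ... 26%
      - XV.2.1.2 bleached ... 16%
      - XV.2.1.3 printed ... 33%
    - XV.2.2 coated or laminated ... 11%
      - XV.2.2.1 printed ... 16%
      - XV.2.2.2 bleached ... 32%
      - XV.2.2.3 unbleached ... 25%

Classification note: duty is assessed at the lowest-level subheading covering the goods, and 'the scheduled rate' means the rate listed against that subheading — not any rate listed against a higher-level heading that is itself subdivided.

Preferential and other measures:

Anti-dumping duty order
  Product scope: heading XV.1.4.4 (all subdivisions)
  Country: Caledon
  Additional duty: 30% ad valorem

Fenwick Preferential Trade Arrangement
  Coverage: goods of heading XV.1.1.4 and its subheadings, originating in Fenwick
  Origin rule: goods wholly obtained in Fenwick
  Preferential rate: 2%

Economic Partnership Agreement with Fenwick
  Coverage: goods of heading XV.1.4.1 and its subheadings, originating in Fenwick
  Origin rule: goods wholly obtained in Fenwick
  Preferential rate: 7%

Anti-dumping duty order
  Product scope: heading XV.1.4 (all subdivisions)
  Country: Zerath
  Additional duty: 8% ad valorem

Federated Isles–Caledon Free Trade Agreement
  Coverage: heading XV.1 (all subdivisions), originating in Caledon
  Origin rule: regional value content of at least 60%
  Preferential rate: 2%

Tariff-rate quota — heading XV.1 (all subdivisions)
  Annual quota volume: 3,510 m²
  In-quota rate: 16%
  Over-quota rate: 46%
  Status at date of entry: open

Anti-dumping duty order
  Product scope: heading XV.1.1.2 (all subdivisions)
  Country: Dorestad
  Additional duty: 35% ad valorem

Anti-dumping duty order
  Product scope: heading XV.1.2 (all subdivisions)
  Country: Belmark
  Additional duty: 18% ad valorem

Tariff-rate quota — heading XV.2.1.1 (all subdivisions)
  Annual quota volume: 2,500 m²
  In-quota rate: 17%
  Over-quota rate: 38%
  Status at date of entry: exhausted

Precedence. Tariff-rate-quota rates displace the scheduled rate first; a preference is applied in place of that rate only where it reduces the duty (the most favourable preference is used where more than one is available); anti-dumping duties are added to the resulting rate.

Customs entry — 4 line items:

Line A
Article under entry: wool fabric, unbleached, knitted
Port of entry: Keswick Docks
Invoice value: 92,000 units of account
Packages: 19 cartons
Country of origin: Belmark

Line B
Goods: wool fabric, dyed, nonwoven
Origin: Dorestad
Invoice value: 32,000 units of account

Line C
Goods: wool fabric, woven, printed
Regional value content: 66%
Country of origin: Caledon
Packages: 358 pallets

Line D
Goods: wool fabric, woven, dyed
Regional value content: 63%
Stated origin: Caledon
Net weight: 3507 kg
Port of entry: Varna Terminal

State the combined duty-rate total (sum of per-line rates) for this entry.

36%

Line A: wool → XV.1; knitted → XV.1.3; unbleached → XV.1.3.2. Scheduled 36%. quota on XV.1 open → in-quota 16%. → 16%.
Line B: wool → XV.1; nonwoven → XV.1.1; dyed → XV.1.1.3. Scheduled 15%. quota on XV.1 open → in-quota 16%. → 16%.
Line C: wool → XV.1; woven → XV.1.4; printed → XV.1.4.1. Scheduled 5%. quota on XV.1 open → in-quota 16%; Caledon agreement on XV.1: RVC ≥ 60% → 2% available; preferential 2%. → 2%.
Line D: wool → XV.1; woven → XV.1.4; dyed → XV.1.4.2. Scheduled 38%. quota on XV.1 open → in-quota 16%; Caledon agreement on XV.1: RVC ≥ 60% → 2% available; preferential 2%. → 2%.
Sum: 16% + 16% + 2% + 2% = 36%.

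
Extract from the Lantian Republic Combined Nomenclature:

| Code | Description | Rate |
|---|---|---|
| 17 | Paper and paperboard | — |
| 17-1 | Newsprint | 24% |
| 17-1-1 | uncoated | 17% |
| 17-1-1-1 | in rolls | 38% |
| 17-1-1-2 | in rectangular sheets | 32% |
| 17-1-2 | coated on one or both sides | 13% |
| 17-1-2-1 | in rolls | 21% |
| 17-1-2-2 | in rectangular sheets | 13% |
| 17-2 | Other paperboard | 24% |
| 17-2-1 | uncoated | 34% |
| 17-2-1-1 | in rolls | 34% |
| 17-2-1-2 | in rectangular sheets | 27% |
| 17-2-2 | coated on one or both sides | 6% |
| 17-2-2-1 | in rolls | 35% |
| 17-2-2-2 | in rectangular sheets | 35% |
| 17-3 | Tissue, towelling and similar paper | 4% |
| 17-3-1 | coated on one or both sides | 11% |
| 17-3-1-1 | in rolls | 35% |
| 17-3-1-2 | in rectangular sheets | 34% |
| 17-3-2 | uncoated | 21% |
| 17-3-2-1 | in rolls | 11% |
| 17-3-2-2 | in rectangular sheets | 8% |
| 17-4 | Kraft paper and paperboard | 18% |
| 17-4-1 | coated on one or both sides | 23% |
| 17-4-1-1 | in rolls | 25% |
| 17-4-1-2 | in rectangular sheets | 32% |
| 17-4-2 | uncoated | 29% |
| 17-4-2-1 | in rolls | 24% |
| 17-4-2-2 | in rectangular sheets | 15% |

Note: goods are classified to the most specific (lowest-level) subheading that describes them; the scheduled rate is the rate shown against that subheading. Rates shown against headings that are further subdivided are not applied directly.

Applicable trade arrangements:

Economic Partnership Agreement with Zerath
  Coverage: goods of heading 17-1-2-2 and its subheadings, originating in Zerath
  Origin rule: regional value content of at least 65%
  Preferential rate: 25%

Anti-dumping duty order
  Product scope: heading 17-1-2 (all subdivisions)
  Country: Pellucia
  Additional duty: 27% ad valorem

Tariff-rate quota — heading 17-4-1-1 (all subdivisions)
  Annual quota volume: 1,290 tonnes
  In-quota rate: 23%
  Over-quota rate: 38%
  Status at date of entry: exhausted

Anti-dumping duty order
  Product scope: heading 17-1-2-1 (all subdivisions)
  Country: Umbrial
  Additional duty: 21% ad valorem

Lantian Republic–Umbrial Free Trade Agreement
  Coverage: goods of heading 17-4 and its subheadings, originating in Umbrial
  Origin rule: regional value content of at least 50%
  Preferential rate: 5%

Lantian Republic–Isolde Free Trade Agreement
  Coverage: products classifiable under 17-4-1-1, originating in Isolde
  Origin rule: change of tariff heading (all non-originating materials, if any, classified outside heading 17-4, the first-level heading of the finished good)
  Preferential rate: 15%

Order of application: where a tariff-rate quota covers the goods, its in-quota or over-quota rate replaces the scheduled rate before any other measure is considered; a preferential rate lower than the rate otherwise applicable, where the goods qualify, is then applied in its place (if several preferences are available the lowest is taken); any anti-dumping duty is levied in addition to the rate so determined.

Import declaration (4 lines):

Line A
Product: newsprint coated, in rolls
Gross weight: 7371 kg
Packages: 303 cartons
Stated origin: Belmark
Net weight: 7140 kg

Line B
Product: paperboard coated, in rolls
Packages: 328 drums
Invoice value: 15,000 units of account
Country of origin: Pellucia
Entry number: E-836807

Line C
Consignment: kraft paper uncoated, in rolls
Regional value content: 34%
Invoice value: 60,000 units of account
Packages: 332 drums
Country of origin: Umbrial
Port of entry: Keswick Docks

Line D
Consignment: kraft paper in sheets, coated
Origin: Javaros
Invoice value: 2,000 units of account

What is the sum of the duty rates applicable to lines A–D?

112%

Line A: newsprint → 17-1; coated → 17-1-2; in rolls → 17-1-2-1. Scheduled 21%. No special measure applies. → 21%.
Line B: paperboard → 17-2; coated → 17-2-2; in rolls → 17-2-2-1. Scheduled 35%. No special measure applies. → 35%.
Line C: kraft paper → 17-4; uncoated → 17-4-2; in rolls → 17-4-2-1. Scheduled 24%. Umbrial agreement on 17-4: RVC < 50%. → 24%.
Line D: kraft paper → 17-4; coated → 17-4-1; in sheets → 17-4-1-2. Scheduled 32%. No special measure applies. → 32%.
Sum: 21% + 35% + 24% + 32% = 112%.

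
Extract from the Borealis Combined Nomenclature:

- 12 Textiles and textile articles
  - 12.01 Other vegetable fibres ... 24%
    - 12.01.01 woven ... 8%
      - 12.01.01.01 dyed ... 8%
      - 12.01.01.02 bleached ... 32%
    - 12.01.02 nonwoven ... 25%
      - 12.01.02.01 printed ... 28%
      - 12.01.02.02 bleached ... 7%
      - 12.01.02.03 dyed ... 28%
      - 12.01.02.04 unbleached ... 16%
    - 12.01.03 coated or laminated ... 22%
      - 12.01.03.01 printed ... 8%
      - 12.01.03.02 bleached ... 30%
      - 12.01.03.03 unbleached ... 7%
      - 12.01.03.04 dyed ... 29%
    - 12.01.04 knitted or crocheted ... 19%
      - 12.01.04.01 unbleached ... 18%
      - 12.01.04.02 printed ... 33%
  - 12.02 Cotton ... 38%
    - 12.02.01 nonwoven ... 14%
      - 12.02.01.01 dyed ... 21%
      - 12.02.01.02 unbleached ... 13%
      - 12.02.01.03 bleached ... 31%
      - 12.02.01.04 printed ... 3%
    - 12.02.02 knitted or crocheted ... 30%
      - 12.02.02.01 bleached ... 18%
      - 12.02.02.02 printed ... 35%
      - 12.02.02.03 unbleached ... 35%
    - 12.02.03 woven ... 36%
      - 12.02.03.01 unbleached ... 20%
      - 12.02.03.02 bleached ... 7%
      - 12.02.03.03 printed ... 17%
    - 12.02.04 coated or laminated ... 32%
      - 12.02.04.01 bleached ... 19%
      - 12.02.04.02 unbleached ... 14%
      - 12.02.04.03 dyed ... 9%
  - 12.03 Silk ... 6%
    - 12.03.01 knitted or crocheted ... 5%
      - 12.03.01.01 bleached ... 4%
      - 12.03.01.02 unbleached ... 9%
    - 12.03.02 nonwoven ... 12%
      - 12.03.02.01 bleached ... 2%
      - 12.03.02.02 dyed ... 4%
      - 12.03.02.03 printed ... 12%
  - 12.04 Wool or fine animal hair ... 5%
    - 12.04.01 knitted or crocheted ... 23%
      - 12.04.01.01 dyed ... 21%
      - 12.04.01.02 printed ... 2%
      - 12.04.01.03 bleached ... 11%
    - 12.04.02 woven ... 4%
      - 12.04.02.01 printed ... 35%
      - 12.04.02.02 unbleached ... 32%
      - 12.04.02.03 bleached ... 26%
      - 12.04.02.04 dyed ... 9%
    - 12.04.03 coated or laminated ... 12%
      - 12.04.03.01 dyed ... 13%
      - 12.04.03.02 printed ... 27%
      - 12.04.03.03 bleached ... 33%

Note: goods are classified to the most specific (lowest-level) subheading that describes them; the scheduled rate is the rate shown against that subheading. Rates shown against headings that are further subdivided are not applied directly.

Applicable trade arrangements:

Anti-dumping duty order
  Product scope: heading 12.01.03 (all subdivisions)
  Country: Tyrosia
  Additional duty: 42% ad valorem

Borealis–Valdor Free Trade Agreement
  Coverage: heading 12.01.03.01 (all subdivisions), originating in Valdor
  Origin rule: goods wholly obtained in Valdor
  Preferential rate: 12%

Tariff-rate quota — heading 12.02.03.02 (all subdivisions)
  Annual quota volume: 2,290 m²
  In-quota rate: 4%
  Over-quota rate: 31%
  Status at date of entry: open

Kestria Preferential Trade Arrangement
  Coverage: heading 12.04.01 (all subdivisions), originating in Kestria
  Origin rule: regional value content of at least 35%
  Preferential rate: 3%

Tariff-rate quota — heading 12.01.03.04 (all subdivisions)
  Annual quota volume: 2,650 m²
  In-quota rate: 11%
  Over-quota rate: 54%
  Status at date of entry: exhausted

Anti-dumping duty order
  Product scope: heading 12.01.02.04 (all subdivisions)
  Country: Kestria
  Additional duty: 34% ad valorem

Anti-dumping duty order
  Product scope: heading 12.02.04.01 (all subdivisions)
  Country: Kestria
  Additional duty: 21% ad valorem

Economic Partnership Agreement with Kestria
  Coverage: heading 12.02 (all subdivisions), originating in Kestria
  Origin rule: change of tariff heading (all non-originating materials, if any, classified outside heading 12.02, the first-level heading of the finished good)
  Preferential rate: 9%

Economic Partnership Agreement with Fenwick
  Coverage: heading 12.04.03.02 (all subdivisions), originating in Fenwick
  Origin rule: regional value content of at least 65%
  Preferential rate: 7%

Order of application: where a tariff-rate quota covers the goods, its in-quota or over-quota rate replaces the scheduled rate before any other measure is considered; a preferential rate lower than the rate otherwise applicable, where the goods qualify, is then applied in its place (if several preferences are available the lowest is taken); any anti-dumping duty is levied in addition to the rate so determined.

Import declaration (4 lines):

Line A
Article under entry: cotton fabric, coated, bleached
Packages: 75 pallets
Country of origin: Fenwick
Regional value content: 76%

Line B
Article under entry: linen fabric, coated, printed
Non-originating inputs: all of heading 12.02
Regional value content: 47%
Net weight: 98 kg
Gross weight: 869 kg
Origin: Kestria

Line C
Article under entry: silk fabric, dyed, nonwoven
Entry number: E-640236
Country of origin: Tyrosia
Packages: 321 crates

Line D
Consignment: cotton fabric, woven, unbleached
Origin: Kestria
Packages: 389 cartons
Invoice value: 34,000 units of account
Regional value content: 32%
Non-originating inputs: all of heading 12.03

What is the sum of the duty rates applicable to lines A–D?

40%

Line A: cotton → 12.02; coated → 12.02.04; bleached → 12.02.04.01. Scheduled 19%. Fenwick agreement on 12.04.03.02: 12.02.04.01 not covered. → 19%.
Line B: linen → 12.01; coated → 12.01.03; printed → 12.01.03.01. Scheduled 8%. Kestria agreement on 12.04.01: 12.01.03.01 not covered; Kestria agreement on 12.02: 12.01.03.01 not covered. → 8%.
Line C: silk → 12.03; nonwoven → 12.03.02; dyed → 12.03.02.02. Scheduled 4%. No special measure applies. → 4%.
Line D: cotton → 12.02; woven → 12.02.03; unbleached → 12.02.03.01. Scheduled 20%. Kestria agreement on 12.04.01: 12.02.03.01 not covered; Kestria agreement on 12.02: CTH met → 9% available; preferential 9%. → 9%.
Sum: 19% + 8% + 4% + 9% = 40%.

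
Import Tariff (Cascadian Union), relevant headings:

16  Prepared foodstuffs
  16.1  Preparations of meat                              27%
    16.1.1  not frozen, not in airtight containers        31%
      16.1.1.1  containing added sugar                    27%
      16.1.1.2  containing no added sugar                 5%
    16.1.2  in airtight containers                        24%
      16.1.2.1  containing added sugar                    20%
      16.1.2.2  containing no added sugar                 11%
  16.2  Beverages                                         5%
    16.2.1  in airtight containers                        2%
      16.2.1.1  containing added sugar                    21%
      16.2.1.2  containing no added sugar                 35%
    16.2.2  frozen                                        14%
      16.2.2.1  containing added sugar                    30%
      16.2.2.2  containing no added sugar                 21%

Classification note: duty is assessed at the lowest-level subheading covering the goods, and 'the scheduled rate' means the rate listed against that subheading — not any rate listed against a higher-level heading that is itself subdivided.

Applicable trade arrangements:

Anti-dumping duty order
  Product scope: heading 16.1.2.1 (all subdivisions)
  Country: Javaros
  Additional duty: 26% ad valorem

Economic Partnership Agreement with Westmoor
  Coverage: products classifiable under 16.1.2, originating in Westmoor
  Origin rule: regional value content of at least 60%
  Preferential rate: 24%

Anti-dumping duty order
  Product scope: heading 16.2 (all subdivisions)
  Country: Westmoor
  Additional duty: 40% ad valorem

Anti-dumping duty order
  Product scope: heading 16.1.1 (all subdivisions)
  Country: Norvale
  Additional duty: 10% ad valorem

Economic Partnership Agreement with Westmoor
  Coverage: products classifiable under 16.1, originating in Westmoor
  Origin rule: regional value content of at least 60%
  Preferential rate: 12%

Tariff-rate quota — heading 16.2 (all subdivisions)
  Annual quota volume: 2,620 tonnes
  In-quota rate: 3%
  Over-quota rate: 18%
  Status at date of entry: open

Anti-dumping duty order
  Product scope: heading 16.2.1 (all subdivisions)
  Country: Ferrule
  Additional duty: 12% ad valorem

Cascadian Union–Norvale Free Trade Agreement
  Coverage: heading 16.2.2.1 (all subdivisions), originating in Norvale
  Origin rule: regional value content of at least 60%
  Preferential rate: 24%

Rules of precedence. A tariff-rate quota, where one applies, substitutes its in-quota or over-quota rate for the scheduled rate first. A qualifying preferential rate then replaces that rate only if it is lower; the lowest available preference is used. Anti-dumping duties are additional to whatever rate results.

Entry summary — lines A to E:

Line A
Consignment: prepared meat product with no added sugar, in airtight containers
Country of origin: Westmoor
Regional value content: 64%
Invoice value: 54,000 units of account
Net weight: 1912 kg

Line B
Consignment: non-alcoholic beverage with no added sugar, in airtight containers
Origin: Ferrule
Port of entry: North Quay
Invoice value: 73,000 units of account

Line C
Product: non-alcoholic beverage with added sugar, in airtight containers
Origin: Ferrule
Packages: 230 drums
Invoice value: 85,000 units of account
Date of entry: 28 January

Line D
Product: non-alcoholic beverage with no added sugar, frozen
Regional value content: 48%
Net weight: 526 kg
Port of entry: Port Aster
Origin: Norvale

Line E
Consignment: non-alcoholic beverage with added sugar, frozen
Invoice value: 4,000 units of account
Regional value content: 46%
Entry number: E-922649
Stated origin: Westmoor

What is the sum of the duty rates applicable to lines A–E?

87%

Line A: prepared meat product → 16.1; in airtight containers → 16.1.2; with no added sugar → 16.1.2.2. Scheduled 11%. Westmoor agreement on 16.1.2: RVC ≥ 60% → 24% available; Westmoor agreement on 16.1: RVC ≥ 60% → 12% available; preference 12% not lower than 11% → no reduction. → 11%.
Line B: non-alcoholic beverage → 16.2; in airtight containers → 16.2.1; with no added sugar → 16.2.1.2. Scheduled 35%. quota on 16.2 open → in-quota 3%; anti-dumping (Ferrule, 16.2.1): +12%; total 3% + 12% = 15%. → 15%.
Line C: non-alcoholic beverage → 16.2; in airtight containers → 16.2.1; with added sugar → 16.2.1.1. Scheduled 21%. quota on 16.2 open → in-quota 3%; anti-dumping (Ferrule, 16.2.1): +12%; total 3% + 12% = 15%. → 15%.
Line D: non-alcoholic beverage → 16.2; frozen → 16.2.2; with no added sugar → 16.2.2.2. Scheduled 21%. quota on 16.2 open → in-quota 3%; Norvale agreement on 16.2.2.1: 16.2.2.2 not covered. → 3%.
Line E: non-alcoholic beverage → 16.2; frozen → 16.2.2; with added sugar → 16.2.2.1. Scheduled 30%. quota on 16.2 open → in-quota 3%; Westmoor agreement on 16.1.2: 16.2.2.1 not covered; Westmoor agreement on 16.1: 16.2.2.1 not covered; anti-dumping (Westmoor, 16.2): +40%; total 3% + 40% = 43%. → 43%.
Sum: 11% + 15% + 15% + 3% + 43% = 87%.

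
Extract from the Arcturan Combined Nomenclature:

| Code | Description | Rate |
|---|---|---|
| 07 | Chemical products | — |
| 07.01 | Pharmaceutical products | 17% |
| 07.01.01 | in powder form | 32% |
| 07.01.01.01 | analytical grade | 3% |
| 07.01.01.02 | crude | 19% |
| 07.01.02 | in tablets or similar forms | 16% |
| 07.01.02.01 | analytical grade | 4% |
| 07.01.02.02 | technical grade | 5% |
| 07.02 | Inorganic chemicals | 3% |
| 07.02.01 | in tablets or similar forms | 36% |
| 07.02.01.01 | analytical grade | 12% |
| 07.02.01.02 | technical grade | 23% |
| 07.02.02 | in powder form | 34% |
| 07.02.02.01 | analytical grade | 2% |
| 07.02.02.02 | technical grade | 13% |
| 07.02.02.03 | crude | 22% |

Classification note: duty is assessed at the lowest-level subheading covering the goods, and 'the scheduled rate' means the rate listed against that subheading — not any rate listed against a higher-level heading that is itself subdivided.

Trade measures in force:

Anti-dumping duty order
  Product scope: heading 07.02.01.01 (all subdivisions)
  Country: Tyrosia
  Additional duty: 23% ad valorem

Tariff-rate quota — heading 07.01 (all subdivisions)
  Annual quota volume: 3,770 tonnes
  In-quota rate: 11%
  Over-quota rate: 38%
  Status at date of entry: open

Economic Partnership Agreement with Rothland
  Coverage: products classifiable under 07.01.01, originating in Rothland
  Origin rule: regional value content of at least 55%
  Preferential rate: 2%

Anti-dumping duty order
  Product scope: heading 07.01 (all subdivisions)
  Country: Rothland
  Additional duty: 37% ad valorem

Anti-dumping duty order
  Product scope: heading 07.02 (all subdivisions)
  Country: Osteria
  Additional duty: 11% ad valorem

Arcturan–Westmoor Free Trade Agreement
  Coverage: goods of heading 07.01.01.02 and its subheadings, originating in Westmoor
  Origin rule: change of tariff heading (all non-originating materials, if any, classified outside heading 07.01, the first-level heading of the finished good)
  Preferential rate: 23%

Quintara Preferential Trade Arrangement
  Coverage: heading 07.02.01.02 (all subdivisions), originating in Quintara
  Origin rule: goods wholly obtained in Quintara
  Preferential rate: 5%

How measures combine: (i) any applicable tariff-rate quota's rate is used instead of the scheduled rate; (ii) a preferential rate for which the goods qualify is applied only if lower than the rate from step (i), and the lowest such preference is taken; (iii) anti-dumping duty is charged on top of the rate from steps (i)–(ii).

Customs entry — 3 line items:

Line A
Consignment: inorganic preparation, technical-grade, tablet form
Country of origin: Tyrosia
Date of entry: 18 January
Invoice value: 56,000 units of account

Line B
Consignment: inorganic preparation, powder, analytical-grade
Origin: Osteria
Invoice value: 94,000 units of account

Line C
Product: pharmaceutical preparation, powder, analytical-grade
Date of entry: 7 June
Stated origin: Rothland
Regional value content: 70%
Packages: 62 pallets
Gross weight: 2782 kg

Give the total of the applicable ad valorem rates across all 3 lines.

75%

Line A: inorganic → 07.02; tablet form → 07.02.01; technical-grade → 07.02.01.02. Scheduled 23%. No special measure applies. → 23%.
Line B: inorganic → 07.02; powder → 07.02.02; analytical-grade → 07.02.02.01. Scheduled 2%. anti-dumping (Osteria, 07.02): +11%; total 2% + 11% = 13%. → 13%.
Line C: pharmaceutical → 07.01; powder → 07.01.01; analytical-grade → 07.01.01.01. Scheduled 3%. quota on 07.01 open → in-quota 11%; Rothland agreement on 07.01.01: RVC ≥ 55% → 2% available; preferential 2%; anti-dumping (Rothland, 07.01): +37%; total 2% + 37% = 39%. → 39%.
Sum: 23% + 13% + 39% = 75%.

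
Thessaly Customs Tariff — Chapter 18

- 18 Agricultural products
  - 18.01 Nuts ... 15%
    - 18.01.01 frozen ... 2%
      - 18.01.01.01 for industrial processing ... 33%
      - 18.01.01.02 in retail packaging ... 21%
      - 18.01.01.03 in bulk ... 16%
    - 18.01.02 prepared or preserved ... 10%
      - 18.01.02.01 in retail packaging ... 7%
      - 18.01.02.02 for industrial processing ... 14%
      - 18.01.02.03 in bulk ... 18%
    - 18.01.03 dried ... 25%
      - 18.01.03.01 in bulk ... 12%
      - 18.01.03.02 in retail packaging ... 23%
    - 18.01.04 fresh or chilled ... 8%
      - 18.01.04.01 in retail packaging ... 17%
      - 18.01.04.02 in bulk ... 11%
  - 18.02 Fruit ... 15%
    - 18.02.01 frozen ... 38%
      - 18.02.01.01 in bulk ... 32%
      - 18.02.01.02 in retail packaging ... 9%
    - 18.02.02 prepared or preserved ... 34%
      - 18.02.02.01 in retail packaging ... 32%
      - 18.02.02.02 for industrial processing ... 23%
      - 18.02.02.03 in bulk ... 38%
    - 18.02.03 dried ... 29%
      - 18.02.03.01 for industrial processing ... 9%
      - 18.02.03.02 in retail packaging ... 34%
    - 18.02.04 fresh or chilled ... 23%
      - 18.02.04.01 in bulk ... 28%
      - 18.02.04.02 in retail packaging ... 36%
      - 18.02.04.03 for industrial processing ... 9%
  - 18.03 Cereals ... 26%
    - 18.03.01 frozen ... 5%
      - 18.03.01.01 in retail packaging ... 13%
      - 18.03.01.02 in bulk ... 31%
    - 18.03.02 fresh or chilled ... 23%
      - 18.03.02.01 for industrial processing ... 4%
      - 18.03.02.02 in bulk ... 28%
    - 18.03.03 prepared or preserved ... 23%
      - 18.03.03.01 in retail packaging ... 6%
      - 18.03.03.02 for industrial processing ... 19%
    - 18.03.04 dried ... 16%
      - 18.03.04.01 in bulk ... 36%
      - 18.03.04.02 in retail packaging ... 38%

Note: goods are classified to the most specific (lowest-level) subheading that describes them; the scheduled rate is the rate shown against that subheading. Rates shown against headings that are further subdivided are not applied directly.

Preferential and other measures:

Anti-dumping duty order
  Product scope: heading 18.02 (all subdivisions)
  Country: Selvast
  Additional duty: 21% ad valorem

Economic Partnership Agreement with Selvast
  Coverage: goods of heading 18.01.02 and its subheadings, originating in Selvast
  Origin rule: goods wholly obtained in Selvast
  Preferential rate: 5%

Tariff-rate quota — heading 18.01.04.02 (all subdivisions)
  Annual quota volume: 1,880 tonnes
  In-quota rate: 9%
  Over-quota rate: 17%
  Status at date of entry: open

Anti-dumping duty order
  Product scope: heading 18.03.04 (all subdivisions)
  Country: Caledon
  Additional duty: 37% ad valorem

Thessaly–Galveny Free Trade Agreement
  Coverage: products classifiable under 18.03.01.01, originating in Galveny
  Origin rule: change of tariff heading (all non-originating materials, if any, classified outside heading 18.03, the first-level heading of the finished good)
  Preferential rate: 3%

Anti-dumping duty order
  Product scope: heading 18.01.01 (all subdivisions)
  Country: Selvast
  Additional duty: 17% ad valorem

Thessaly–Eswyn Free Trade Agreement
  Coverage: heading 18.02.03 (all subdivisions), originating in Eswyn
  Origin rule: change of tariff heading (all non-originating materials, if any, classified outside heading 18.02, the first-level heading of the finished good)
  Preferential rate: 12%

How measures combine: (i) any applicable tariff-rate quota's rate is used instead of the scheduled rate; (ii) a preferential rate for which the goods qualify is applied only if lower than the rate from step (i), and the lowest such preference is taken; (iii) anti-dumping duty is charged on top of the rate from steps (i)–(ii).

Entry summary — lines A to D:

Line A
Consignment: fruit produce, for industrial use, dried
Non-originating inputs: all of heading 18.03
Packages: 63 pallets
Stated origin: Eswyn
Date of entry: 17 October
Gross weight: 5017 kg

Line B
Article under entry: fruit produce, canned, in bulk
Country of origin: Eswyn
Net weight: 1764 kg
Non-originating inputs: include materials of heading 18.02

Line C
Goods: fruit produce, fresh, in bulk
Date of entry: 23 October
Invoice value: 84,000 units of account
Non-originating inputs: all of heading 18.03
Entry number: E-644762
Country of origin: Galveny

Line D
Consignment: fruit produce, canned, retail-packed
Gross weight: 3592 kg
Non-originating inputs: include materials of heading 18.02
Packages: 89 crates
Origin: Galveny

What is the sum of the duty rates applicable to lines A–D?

Line A: fruit → 18.02; dried → 18.02.03; for industrial use → 18.02.03.01. Scheduled 9%. Eswyn agreement on 18.02.03: CTH met → 12% available; preference 12% not lower than 9% → no reduction. → 9%.
Line B: fruit → 18.02; canned → 18.02.02; in bulk → 18.02.02.03. Scheduled 38%. Eswyn agreement on 18.02.03: 18.02.02.03 not covered. → 38%.
Line C: fruit → 18.02; fresh → 18.02.04; in bulk → 18.02.04.01. Scheduled 28%. Galveny agreement on 18.03.01.01: 18.02.04.01 not covered. → 28%.
Line D: fruit → 18.02; canned → 18.02.02; retail-packed → 18.02.02.01. Scheduled 32%. Galveny agreement on 18.03.01.01: 18.02.02.01 not covered. → 32%.
Sum: 9% + 38% + 28% + 32% = 107%.

107%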